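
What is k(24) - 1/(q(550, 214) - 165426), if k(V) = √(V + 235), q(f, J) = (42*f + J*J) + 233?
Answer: 1/96297 + √259 ≈ 16.093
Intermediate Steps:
q(f, J) = 233 + J² + 42*f (q(f, J) = (42*f + J²) + 233 = (J² + 42*f) + 233 = 233 + J² + 42*f)
k(V) = √(235 + V)
k(24) - 1/(q(550, 214) - 165426) = √(235 + 24) - 1/((233 + 214² + 42*550) - 165426) = √259 - 1/((233 + 45796 + 23100) - 165426) = √259 - 1/(69129 - 165426) = √259 - 1/(-96297) = √259 - 1*(-1/96297) = √259 + 1/96297 = 1/96297 + √259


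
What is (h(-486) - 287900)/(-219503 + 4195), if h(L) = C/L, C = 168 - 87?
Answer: 1727401/1291848 ≈ 1.3372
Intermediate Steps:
C = 81
h(L) = 81/L
(h(-486) - 287900)/(-219503 + 4195) = (81/(-486) - 287900)/(-219503 + 4195) = (81*(-1/486) - 287900)/(-215308) = (-⅙ - 287900)*(-1/215308) = -1727401/6*(-1/215308) = 1727401/1291848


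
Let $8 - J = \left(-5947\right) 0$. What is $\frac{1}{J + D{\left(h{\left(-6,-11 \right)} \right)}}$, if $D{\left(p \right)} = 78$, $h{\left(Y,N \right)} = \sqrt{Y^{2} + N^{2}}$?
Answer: $\frac{1}{86} \approx 0.011628$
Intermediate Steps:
$h{\left(Y,N \right)} = \sqrt{N^{2} + Y^{2}}$
$J = 8$ ($J = 8 - \left(-5947\right) 0 = 8 - 0 = 8 + 0 = 8$)
$\frac{1}{J + D{\left(h{\left(-6,-11 \right)} \right)}} = \frac{1}{8 + 78} = \frac{1}{86}$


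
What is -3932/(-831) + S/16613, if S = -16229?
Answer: 51836017/13805403 ≈ 3.7548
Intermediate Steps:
-3932/(-831) + S/16613 = -3932/(-831) - 16229/16613 = -3932*(-1/831) - 16229*1/16613 = 3932/831 - 16229/16613 = 51836017/13805403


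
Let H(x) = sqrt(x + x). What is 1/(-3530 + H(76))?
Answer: -1765/6230374 - sqrt(38)/6230374 ≈ -0.00028428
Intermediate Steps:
H(x) = sqrt(2)*sqrt(x) (H(x) = sqrt(2*x) = sqrt(2)*sqrt(x))
1/(-3530 + H(76)) = 1/(-3530 + sqrt(2)*sqrt(76)) = 1/(-3530 + sqrt(2)*(2*sqrt(19))) = 1/(-3530 + 2*sqrt(38))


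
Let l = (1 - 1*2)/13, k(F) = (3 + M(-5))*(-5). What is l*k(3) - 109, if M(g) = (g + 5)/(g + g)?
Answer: -1402/13 ≈ -107.85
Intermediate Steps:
M(g) = (5 + g)/(2*g) (M(g) = (5 + g)/((2*g)) = (5 + g)*(1/(2*g)) = (5 + g)/(2*g))
k(F) = -15 (k(F) = (3 + (½)*(5 - 5)/(-5))*(-5) = (3 + (½)*(-⅕)*0)*(-5) = (3 + 0)*(-5) = 3*(-5) = -15)
l = -1/13 (l = (1 - 2)*(1/13) = -1*1/13 = -1/13 ≈ -0.076923)
l*k(3) - 109 = -1/13*(-15) - 109 = 15/13 - 109 = -1402/13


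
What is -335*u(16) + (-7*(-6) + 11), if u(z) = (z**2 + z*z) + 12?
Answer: -175487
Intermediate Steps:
u(z) = 12 + 2*z**2 (u(z) = (z**2 + z**2) + 12 = 2*z**2 + 12 = 12 + 2*z**2)
-335*u(16) + (-7*(-6) + 11) = -335*(12 + 2*16**2) + (-7*(-6) + 11) = -335*(12 + 2*256) + (42 + 11) = -335*(12 + 512) + 53 = -335*524 + 53 = -175540 + 53 = -175487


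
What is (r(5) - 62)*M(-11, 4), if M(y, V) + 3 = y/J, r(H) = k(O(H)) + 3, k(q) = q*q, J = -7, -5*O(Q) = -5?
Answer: 580/7 ≈ 82.857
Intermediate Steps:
O(Q) = 1 (O(Q) = -1/5*(-5) = 1)
k(q) = q**2
r(H) = 4 (r(H) = 1**2 + 3 = 1 + 3 = 4)
M(y, V) = -3 - y/7 (M(y, V) = -3 + y/(-7) = -3 + y*(-1/7) = -3 - y/7)
(r(5) - 62)*M(-11, 4) = (4 - 62)*(-3 - 1/7*(-11)) = -58*(-3 + 11/7) = -58*(-10/7) = 580/7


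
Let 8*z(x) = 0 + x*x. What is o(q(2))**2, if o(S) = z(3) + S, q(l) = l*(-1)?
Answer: 49/64 ≈ 0.76563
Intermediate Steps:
q(l) = -l
z(x) = x**2/8 (z(x) = (0 + x*x)/8 = (0 + x**2)/8 = x**2/8)
o(S) = 9/8 + S (o(S) = (1/8)*3**2 + S = (1/8)*9 + S = 9/8 + S)
o(q(2))**2 = (9/8 - 1*2)**2 = (9/8 - 2)**2 = (-7/8)**2 = 49/64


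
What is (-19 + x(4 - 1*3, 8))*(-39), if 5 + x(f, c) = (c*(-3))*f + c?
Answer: 1560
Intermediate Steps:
x(f, c) = -5 + c - 3*c*f (x(f, c) = -5 + ((c*(-3))*f + c) = -5 + ((-3*c)*f + c) = -5 + (-3*c*f + c) = -5 + (c - 3*c*f) = -5 + c - 3*c*f)
(-19 + x(4 - 1*3, 8))*(-39) = (-19 + (-5 + 8 - 3*8*(4 - 1*3)))*(-39) = (-19 + (-5 + 8 - 3*8*(4 - 3)))*(-39) = (-19 + (-5 + 8 - 3*8*1))*(-39) = (-19 + (-5 + 8 - 24))*(-39) = (-19 - 21)*(-39) = -40*(-39) = 1560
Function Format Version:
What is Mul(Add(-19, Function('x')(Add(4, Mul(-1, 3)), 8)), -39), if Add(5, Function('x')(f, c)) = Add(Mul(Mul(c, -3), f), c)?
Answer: 1560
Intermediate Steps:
Function('x')(f, c) = Add(-5, c, Mul(-3, c, f)) (Function('x')(f, c) = Add(-5, Add(Mul(Mul(c, -3), f), c)) = Add(-5, Add(Mul(Mul(-3, c), f), c)) = Add(-5, Add(Mul(-3, c, f), c)) = Add(-5, Add(c, Mul(-3, c, f))) = Add(-5, c, Mul(-3, c, f)))
Mul(Add(-19, Function('x')(Add(4, Mul(-1, 3)), 8)), -39) = Mul(Add(-19, Add(-5, 8, Mul(-3, 8, Add(4, Mul(-1, 3))))), -39) = Mul(Add(-19, Add(-5, 8, Mul(-3, 8, Add(4, -3)))), -39) = Mul(Add(-19, Add(-5, 8, Mul(-3, 8, 1))), -39) = Mul(Add(-19, Add(-5, 8, -24)), -39) = Mul(Add(-19, -21), -39) = Mul(-40, -39) = 1560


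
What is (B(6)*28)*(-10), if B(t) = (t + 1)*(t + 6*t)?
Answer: -82320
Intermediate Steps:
B(t) = 7*t*(1 + t) (B(t) = (1 + t)*(7*t) = 7*t*(1 + t))
(B(6)*28)*(-10) = ((7*6*(1 + 6))*28)*(-10) = ((7*6*7)*28)*(-10) = (294*28)*(-10) = 8232*(-10) = -82320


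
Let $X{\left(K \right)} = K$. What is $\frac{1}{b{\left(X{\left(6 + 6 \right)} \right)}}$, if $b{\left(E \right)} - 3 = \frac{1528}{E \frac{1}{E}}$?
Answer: $\frac{1}{1531} \approx 0.00065317$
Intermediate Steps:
$b{\left(E \right)} = 1531$ ($b{\left(E \right)} = 3 + \frac{1528}{E \frac{1}{E}} = 3 + \frac{1528}{1} = 3 + 1528 \cdot 1 = 3 + 1528 = 1531$)
$\frac{1}{b{\left(X{\left(6 + 6 \right)} \right)}} = \frac{1}{1531}$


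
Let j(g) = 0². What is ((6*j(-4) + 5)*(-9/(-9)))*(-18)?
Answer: -90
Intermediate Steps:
j(g) = 0
((6*j(-4) + 5)*(-9/(-9)))*(-18) = ((6*0 + 5)*(-9/(-9)))*(-18) = ((0 + 5)*(-9*(-⅑)))*(-18) = (5*1)*(-18) = 5*(-18) = -90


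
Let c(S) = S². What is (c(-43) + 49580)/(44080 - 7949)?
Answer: 51429/36131 ≈ 1.4234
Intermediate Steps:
(c(-43) + 49580)/(44080 - 7949) = ((-43)² + 49580)/(44080 - 7949) = (1849 + 49580)/36131 = 51429*(1/36131) = 51429/36131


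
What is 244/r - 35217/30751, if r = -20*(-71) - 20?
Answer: -1492877/1537550 ≈ -0.97095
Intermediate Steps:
r = 1400 (r = 1420 - 20 = 1400)
244/r - 35217/30751 = 244/1400 - 35217/30751 = 244*(1/1400) - 35217*1/30751 = 61/350 - 5031/4393 = -1492877/1537550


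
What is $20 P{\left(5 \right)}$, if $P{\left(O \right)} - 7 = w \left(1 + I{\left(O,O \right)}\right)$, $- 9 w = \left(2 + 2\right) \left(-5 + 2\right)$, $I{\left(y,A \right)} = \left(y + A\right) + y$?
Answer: $\frac{1700}{3} \approx 566.67$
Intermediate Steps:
$I{\left(y,A \right)} = A + 2 y$ ($I{\left(y,A \right)} = \left(A + y\right) + y = A + 2 y$)
$w = \frac{4}{3}$ ($w = - \frac{\left(2 + 2\right) \left(-5 + 2\right)}{9} = - \frac{4 \left(-3\right)}{9} = \left(- \frac{1}{9}\right) \left(-12\right) = \frac{4}{3} \approx 1.3333$)
$P{\left(O \right)} = \frac{25}{3} + 4 O$ ($P{\left(O \right)} = 7 + \frac{4 \left(1 + \left(O + 2 O\right)\right)}{3} = 7 + \frac{4 \left(1 + 3 O\right)}{3} = 7 + \left(\frac{4}{3} + 4 O\right) = \frac{25}{3} + 4 O$)
$20 P{\left(5 \right)} = 20 \left(\frac{25}{3} + 4 \cdot 5\right) = 20 \left(\frac{25}{3} + 20\right) = 20 \cdot \frac{85}{3} = \frac{1700}{3}$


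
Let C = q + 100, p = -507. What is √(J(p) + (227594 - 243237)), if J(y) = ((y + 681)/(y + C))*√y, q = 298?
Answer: √(-185854483 - 246558*I*√3)/109 ≈ 0.14369 - 125.07*I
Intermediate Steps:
C = 398 (C = 298 + 100 = 398)
J(y) = √y*(681 + y)/(398 + y) (J(y) = ((y + 681)/(y + 398))*√y = ((681 + y)/(398 + y))*√y = √y*(681 + y)/(398 + y))
√(J(p) + (227594 - 243237)) = √(√(-507)*(681 - 507)/(398 - 507) + (227594 - 243237)) = √((13*I*√3)*174/(-109) - 15643) = √((13*I*√3)*(-1/109)*174 - 15643) = √(-2262*I*√3/109 - 15643) = √(-15643 - 2262*I*√3/109)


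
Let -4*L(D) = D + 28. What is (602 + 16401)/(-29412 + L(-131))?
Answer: -68012/117545 ≈ -0.57860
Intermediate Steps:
L(D) = -7 - D/4 (L(D) = -(D + 28)/4 = -(28 + D)/4 = -7 - D/4)
(602 + 16401)/(-29412 + L(-131)) = (602 + 16401)/(-29412 + (-7 - 1/4*(-131))) = 17003/(-29412 + (-7 + 131/4)) = 17003/(-29412 + 103/4) = 17003/(-117545/4) = 17003*(-4/117545) = -68012/117545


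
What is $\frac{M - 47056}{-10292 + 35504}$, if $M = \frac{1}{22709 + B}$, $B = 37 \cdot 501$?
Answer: $- \frac{1940871775}{1039894152} \approx -1.8664$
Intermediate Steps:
$B = 18537$
$M = \frac{1}{41246}$ ($M = \frac{1}{22709 + 18537} = \frac{1}{41246} \approx 2.4245 \cdot 10^{-5}$)
$\frac{M - 47056}{-10292 + 35504} = \frac{\frac{1}{41246} - 47056}{-10292 + 35504} = - \frac{1940871775}{41246 \cdot 25212} = \left(- \frac{1940871775}{41246}\right) \frac{1}{25212} = - \frac{1940871775}{1039894152}$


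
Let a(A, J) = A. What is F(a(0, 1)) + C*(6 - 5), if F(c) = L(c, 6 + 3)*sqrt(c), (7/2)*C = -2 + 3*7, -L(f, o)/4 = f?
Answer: 38/7 ≈ 5.4286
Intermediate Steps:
L(f, o) = -4*f
C = 38/7 (C = 2*(-2 + 3*7)/7 = 2*(-2 + 21)/7 = (2/7)*19 = 38/7 ≈ 5.4286)
F(c) = -4*c**(3/2) (F(c) = (-4*c)*sqrt(c) = -4*c**(3/2))
F(a(0, 1)) + C*(6 - 5) = -4*0**(3/2) + 38*(6 - 5)/7 = -4*0 + (38/7)*1 = 0 + 38/7 = 38/7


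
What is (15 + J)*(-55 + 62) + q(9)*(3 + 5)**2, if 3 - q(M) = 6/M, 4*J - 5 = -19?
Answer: 1379/6 ≈ 229.83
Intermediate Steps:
J = -7/2 (J = 5/4 + (1/4)*(-19) = 5/4 - 19/4 = -7/2 ≈ -3.5000)
q(M) = 3 - 6/M
(15 + J)*(-55 + 62) + q(9)*(3 + 5)**2 = (15 - 7/2)*(-55 + 62) + (3 - 6/9)*(3 + 5)**2 = (23/2)*7 + (3 - 6*1/9)*8**2 = 161/2 + (3 - 2/3)*64 = 161/2 + (7/3)*64 = 161/2 + 448/3 = 1379/6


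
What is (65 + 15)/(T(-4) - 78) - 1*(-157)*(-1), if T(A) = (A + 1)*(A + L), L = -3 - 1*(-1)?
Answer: -475/3 ≈ -158.33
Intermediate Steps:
L = -2 (L = -3 + 1 = -2)
T(A) = (1 + A)*(-2 + A) (T(A) = (A + 1)*(A - 2) = (1 + A)*(-2 + A))
(65 + 15)/(T(-4) - 78) - 1*(-157)*(-1) = (65 + 15)/((-2 + (-4)² - 1*(-4)) - 78) - 1*(-157)*(-1) = 80/((-2 + 16 + 4) - 78) + 157*(-1) = 80/(18 - 78) - 157 = 80/(-60) - 157 = 80*(-1/60) - 157 = -4/3 - 157 = -475/3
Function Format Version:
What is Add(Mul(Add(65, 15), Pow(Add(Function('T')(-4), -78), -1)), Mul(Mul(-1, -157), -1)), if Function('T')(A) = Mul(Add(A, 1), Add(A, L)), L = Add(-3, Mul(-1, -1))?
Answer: Rational(-475, 3) ≈ -158.33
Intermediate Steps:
L = -2 (L = Add(-3, 1) = -2)
Function('T')(A) = Mul(Add(1, A), Add(-2, A)) (Function('T')(A) = Mul(Add(A, 1), Add(A, -2)) = Mul(Add(1, A), Add(-2, A)))
Add(Mul(Add(65, 15), Pow(Add(Function('T')(-4), -78), -1)), Mul(Mul(-1, -157), -1)) = Add(Mul(Add(65, 15), Pow(Add(Add(-2, Pow(-4, 2), Mul(-1, -4)), -78), -1)), Mul(Mul(-1, -157), -1)) = Add(Mul(80, Pow(Add(Add(-2, 16, 4), -78), -1)), Mul(157, -1)) = Add(Mul(80, Pow(Add(18, -78), -1)), -157) = Add(Mul(80, Pow(-60, -1)), -157) = Add(Mul(80, Rational(-1, 60)), -157) = Add(Rational(-4, 3), -157) = Rational(-475, 3)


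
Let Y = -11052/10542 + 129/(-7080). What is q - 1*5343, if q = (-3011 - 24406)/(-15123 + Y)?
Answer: -334957837924593/62712244631 ≈ -5341.2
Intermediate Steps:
Y = -4422671/4146520 (Y = -11052*1/10542 + 129*(-1/7080) = -1842/1757 - 43/2360 = -4422671/4146520 ≈ -1.0666)
q = 113685138840/62712244631 (q = (-3011 - 24406)/(-15123 - 4422671/4146520) = -27417/(-62712244631/4146520) = -27417*(-4146520/62712244631) = 113685138840/62712244631 ≈ 1.8128)
q - 1*5343 = 113685138840/62712244631 - 1*5343 = 113685138840/62712244631 - 5343 = -334957837924593/62712244631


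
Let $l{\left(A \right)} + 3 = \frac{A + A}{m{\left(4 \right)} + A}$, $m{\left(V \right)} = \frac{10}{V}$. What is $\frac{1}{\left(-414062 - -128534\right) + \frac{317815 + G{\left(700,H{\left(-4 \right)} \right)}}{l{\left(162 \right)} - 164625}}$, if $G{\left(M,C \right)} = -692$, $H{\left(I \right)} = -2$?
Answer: $- \frac{54161964}{15464861590459} \approx -3.5023 \cdot 10^{-6}$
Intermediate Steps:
$l{\left(A \right)} = -3 + \frac{2 A}{\frac{5}{2} + A}$ ($l{\left(A \right)} = -3 + \frac{A + A}{\frac{10}{4} + A} = -3 + \frac{2 A}{10 \cdot \frac{1}{4} + A} = -3 + \frac{2 A}{\frac{5}{2} + A}$)
$\frac{1}{\left(-414062 - -128534\right) + \frac{317815 + G{\left(700,H{\left(-4 \right)} \right)}}{l{\left(162 \right)} - 164625}} = \frac{1}{\left(-414062 - -128534\right) + \frac{317815 - 692}{\frac{-15 - 324}{5 + 2 \cdot 162} - 164625}} = \frac{1}{\left(-414062 + 128534\right) + \frac{317123}{\frac{-15 - 324}{5 + 324} - 164625}} = \frac{1}{-285528 + \frac{317123}{\frac{1}{329} \left(-339\right) - 164625}} = \frac{1}{-285528 + \frac{317123}{- \frac{339}{329} - 164625}} = \frac{1}{-285528 + \frac{317123}{- \frac{54161964}{329}}} = \frac{1}{-285528 + 317123 \left(- \frac{329}{54161964}\right)} = \frac{1}{-285528 - \frac{104333467}{54161964}} = \frac{1}{- \frac{15464861590459}{54161964}} = - \frac{54161964}{15464861590459}$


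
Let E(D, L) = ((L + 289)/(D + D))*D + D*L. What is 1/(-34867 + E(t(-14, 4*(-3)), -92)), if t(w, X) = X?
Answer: -2/67329 ≈ -2.9705e-5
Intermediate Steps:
E(D, L) = 289/2 + L/2 + D*L (E(D, L) = ((289 + L)/((2*D)))*D + D*L = ((289 + L)*(1/(2*D)))*D + D*L = ((289 + L)/(2*D))*D + D*L = (289/2 + L/2) + D*L = 289/2 + L/2 + D*L)
1/(-34867 + E(t(-14, 4*(-3)), -92)) = 1/(-34867 + (289/2 + (1/2)*(-92) + (4*(-3))*(-92))) = 1/(-34867 + (289/2 - 46 - 12*(-92))) = 1/(-34867 + (289/2 - 46 + 1104)) = 1/(-34867 + 2405/2) = 1/(-67329/2) = -2/67329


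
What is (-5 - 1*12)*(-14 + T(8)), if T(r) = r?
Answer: 102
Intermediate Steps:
(-5 - 1*12)*(-14 + T(8)) = (-5 - 1*12)*(-14 + 8) = (-5 - 12)*(-6) = -17*(-6) = 102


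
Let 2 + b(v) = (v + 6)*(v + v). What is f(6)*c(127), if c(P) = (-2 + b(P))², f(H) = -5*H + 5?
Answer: -28523832100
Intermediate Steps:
f(H) = 5 - 5*H
b(v) = -2 + 2*v*(6 + v) (b(v) = -2 + (v + 6)*(v + v) = -2 + (6 + v)*(2*v) = -2 + 2*v*(6 + v))
c(P) = (-4 + 2*P² + 12*P)² (c(P) = (-2 + (-2 + 2*P² + 12*P))² = (-4 + 2*P² + 12*P)²)
f(6)*c(127) = (5 - 5*6)*(4*(-2 + 127² + 6*127)²) = (5 - 30)*(4*(-2 + 16129 + 762)²) = -100*16889² = -100*285238321 = -25*1140953284 = -28523832100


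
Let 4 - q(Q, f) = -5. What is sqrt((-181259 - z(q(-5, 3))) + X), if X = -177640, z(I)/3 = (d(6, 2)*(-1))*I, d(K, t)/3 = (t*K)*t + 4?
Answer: I*sqrt(356631) ≈ 597.19*I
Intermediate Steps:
d(K, t) = 12 + 3*K*t**2 (d(K, t) = 3*((t*K)*t + 4) = 3*((K*t)*t + 4) = 3*(K*t**2 + 4) = 3*(4 + K*t**2) = 12 + 3*K*t**2)
q(Q, f) = 9 (q(Q, f) = 4 - 1*(-5) = 4 + 5 = 9)
z(I) = -252*I (z(I) = 3*(((12 + 3*6*2**2)*(-1))*I) = 3*(((12 + 3*6*4)*(-1))*I) = 3*(((12 + 72)*(-1))*I) = 3*((84*(-1))*I) = 3*(-84*I) = -252*I)
sqrt((-181259 - z(q(-5, 3))) + X) = sqrt((-181259 - (-252)*9) - 177640) = sqrt((-181259 - 1*(-2268)) - 177640) = sqrt((-181259 + 2268) - 177640) = sqrt(-178991 - 177640) = sqrt(-356631) = I*sqrt(356631)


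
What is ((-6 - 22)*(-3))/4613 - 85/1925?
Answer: -6583/253715 ≈ -0.025946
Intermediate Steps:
((-6 - 22)*(-3))/4613 - 85/1925 = -28*(-3)*(1/4613) - 85*1/1925 = 84*(1/4613) - 17/385 = 12/659 - 17/385 = -6583/253715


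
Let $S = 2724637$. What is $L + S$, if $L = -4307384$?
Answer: $-1582747$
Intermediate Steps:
$L + S = -4307384 + 2724637 = -1582747$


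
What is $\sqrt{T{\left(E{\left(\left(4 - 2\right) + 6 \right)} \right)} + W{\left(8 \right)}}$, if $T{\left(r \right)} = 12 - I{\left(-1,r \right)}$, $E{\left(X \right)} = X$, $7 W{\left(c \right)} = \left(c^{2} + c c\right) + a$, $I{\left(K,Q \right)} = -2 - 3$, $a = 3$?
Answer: $\frac{5 \sqrt{70}}{7} \approx 5.9761$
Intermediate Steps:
$I{\left(K,Q \right)} = -5$
$W{\left(c \right)} = \frac{3}{7} + \frac{2 c^{2}}{7}$ ($W{\left(c \right)} = \frac{\left(c^{2} + c c\right) + 3}{7} = \frac{\left(c^{2} + c^{2}\right) + 3}{7} = \frac{2 c^{2} + 3}{7} = \frac{3 + 2 c^{2}}{7} = \frac{3}{7} + \frac{2 c^{2}}{7}$)
$T{\left(r \right)} = 17$ ($T{\left(r \right)} = 12 - -5 = 12 + 5 = 17$)
$\sqrt{T{\left(E{\left(\left(4 - 2\right) + 6 \right)} \right)} + W{\left(8 \right)}} = \sqrt{17 + \left(\frac{3}{7} + \frac{2 \cdot 8^{2}}{7}\right)} = \sqrt{17 + \left(\frac{3}{7} + \frac{2}{7} \cdot 64\right)} = \sqrt{17 + \left(\frac{3}{7} + \frac{128}{7}\right)} = \sqrt{17 + \frac{131}{7}} = \sqrt{\frac{250}{7}} = \frac{5 \sqrt{70}}{7}$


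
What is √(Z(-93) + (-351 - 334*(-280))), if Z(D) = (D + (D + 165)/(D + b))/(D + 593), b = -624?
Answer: √13304739532555/11950 ≈ 305.24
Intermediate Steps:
Z(D) = (D + (165 + D)/(-624 + D))/(593 + D) (Z(D) = (D + (D + 165)/(D - 624))/(D + 593) = (D + (165 + D)/(-624 + D))/(593 + D))
√(Z(-93) + (-351 - 334*(-280))) = √((165 + (-93)² - 623*(-93))/(-370032 + (-93)² - 31*(-93)) + (-351 - 334*(-280))) = √((165 + 8649 + 57939)/(-370032 + 8649 + 2883) + (-351 + 93520)) = √(66753/(-358500) + 93169) = √(-1/358500*66753 + 93169) = √(-22251/119500 + 93169) = √(11133673249/119500) = √13304739532555/11950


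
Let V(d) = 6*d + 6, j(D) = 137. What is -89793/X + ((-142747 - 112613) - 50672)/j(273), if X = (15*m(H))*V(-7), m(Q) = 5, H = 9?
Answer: -90442751/41100 ≈ -2200.6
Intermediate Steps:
V(d) = 6 + 6*d
X = -2700 (X = (15*5)*(6 + 6*(-7)) = 75*(6 - 42) = 75*(-36) = -2700)
-89793/X + ((-142747 - 112613) - 50672)/j(273) = -89793/(-2700) + ((-142747 - 112613) - 50672)/137 = -89793*(-1/2700) + (-255360 - 50672)*(1/137) = 9977/300 - 306032*1/137 = 9977/300 - 306032/137 = -90442751/41100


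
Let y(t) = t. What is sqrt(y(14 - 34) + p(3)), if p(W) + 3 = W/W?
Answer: I*sqrt(22) ≈ 4.6904*I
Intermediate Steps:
p(W) = -2 (p(W) = -3 + W/W = -3 + 1 = -2)
sqrt(y(14 - 34) + p(3)) = sqrt((14 - 34) - 2) = sqrt(-20 - 2) = sqrt(-22) = I*sqrt(22)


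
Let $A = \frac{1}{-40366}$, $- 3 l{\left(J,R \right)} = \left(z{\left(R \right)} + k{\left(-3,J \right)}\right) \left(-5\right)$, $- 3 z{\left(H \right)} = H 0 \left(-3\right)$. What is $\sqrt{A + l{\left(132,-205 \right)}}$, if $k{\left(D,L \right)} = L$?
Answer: $\frac{\sqrt{358471029954}}{40366} \approx 14.832$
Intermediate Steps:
$z{\left(H \right)} = 0$ ($z{\left(H \right)} = - \frac{H 0 \left(-3\right)}{3} = - \frac{0 \left(-3\right)}{3} = \left(- \frac{1}{3}\right) 0 = 0$)
$l{\left(J,R \right)} = \frac{5 J}{3}$ ($l{\left(J,R \right)} = - \frac{\left(0 + J\right) \left(-5\right)}{3} = - \frac{J \left(-5\right)}{3} = - \frac{\left(-5\right) J}{3} = \frac{5 J}{3}$)
$A = - \frac{1}{40366} \approx -2.4773 \cdot 10^{-5}$
$\sqrt{A + l{\left(132,-205 \right)}} = \sqrt{- \frac{1}{40366} + \frac{5}{3} \cdot 132} = \sqrt{- \frac{1}{40366} + 220} = \sqrt{\frac{8880519}{40366}} = \frac{\sqrt{358471029954}}{40366}$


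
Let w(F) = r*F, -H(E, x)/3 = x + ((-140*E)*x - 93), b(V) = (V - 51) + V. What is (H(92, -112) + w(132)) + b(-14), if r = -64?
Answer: -4335592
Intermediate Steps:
b(V) = -51 + 2*V (b(V) = (-51 + V) + V = -51 + 2*V)
H(E, x) = 279 - 3*x + 420*E*x (H(E, x) = -3*(x + ((-140*E)*x - 93)) = -3*(x + (-140*E*x - 93)) = -3*(x + (-93 - 140*E*x)) = -3*(-93 + x - 140*E*x) = 279 - 3*x + 420*E*x)
w(F) = -64*F
(H(92, -112) + w(132)) + b(-14) = ((279 - 3*(-112) + 420*92*(-112)) - 64*132) + (-51 + 2*(-14)) = ((279 + 336 - 4327680) - 8448) + (-51 - 28) = (-4327065 - 8448) - 79 = -4335513 - 79 = -4335592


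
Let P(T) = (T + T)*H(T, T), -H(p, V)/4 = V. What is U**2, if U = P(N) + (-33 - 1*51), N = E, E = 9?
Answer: 535824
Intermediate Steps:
H(p, V) = -4*V
N = 9
P(T) = -8*T**2 (P(T) = (T + T)*(-4*T) = (2*T)*(-4*T) = -8*T**2)
U = -732 (U = -8*9**2 + (-33 - 1*51) = -8*81 + (-33 - 51) = -648 - 84 = -732)
U**2 = (-732)**2 = 535824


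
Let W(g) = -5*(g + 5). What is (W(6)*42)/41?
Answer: -2310/41 ≈ -56.341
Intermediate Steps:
W(g) = -25 - 5*g (W(g) = -5*(5 + g) = -25 - 5*g)
(W(6)*42)/41 = ((-25 - 5*6)*42)/41 = ((-25 - 30)*42)*(1/41) = -55*42*(1/41) = -2310*1/41 = -2310/41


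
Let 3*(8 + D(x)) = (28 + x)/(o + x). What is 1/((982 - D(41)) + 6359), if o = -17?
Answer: 24/176353 ≈ 0.00013609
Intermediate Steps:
D(x) = -8 + (28 + x)/(3*(-17 + x)) (D(x) = -8 + ((28 + x)/(-17 + x))/3 = -8 + (28 + x)/(3*(-17 + x)))
1/((982 - D(41)) + 6359) = 1/((982 - (436 - 23*41)/(3*(-17 + 41))) + 6359) = 1/((982 - (436 - 943)/(3*24)) + 6359) = 1/((982 - (-507)/(3*24)) + 6359) = 1/((982 - 1*(-169/24)) + 6359) = 1/((982 + 169/24) + 6359) = 1/(23737/24 + 6359) = 1/(176353/24) = 24/176353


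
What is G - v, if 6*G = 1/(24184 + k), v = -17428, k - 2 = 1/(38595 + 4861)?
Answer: 54951886121756/3153080451 ≈ 17428.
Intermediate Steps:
k = 86913/43456 (k = 2 + 1/(38595 + 4861) = 2 + 1/43456 = 86913/43456 ≈ 2.0000)
G = 21728/3153080451 (G = 1/(6*(24184 + 86913/43456)) = 1/(6*(1051026817/43456)) = (⅙)*(43456/1051026817) = 21728/3153080451 ≈ 6.8910e-6)
G - v = 21728/3153080451 - 1*(-17428) = 21728/3153080451 + 17428 = 54951886121756/3153080451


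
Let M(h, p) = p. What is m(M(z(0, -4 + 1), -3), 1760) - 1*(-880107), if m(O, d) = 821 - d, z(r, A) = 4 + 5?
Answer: 879168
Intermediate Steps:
z(r, A) = 9
m(M(z(0, -4 + 1), -3), 1760) - 1*(-880107) = (821 - 1*1760) - 1*(-880107) = (821 - 1760) + 880107 = -939 + 880107 = 879168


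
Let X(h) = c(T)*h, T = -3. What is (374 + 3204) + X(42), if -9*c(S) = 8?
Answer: 10622/3 ≈ 3540.7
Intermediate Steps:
c(S) = -8/9 (c(S) = -⅑*8 = -8/9)
X(h) = -8*h/9
(374 + 3204) + X(42) = (374 + 3204) - 8/9*42 = 3578 - 112/3 = 10622/3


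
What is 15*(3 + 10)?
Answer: 195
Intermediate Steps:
15*(3 + 10) = 15*13 = 195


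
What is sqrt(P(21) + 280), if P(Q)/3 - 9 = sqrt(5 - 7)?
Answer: sqrt(307 + 3*I*sqrt(2)) ≈ 17.522 + 0.1211*I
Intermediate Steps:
P(Q) = 27 + 3*I*sqrt(2) (P(Q) = 27 + 3*sqrt(5 - 7) = 27 + 3*sqrt(-2) = 27 + 3*(I*sqrt(2)) = 27 + 3*I*sqrt(2))
sqrt(P(21) + 280) = sqrt((27 + 3*I*sqrt(2)) + 280) = sqrt(307 + 3*I*sqrt(2))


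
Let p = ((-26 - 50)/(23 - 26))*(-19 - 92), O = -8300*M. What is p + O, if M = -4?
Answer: 30388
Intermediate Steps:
O = 33200 (O = -8300*(-4) = 33200)
p = -2812 (p = -76/(-3)*(-111) = -76*(-1/3)*(-111) = (76/3)*(-111) = -2812)
p + O = -2812 + 33200 = 30388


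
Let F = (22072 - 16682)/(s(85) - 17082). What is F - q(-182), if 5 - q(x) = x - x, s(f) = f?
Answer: -90375/16997 ≈ -5.3171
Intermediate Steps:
q(x) = 5 (q(x) = 5 - (x - x) = 5 - 1*0 = 5 + 0 = 5)
F = -5390/16997 (F = (22072 - 16682)/(85 - 17082) = 5390/(-16997) = 5390*(-1/16997) = -5390/16997 ≈ -0.31711)
F - q(-182) = -5390/16997 - 1*5 = -5390/16997 - 5 = -90375/16997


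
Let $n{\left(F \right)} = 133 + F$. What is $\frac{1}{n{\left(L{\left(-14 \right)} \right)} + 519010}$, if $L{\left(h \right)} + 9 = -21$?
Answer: $\frac{1}{519113} \approx 1.9264 \cdot 10^{-6}$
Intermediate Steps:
$L{\left(h \right)} = -30$ ($L{\left(h \right)} = -9 - 21 = -30$)
$\frac{1}{n{\left(L{\left(-14 \right)} \right)} + 519010} = \frac{1}{\left(133 - 30\right) + 519010} = \frac{1}{103 + 519010} = \frac{1}{519113}$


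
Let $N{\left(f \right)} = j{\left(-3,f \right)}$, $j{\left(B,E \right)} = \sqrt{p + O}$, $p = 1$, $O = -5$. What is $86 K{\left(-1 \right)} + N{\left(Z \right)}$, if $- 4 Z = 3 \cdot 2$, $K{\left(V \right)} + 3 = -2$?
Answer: $-430 + 2 i \approx -430.0 + 2.0 i$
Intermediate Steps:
$K{\left(V \right)} = -5$ ($K{\left(V \right)} = -3 - 2 = -5$)
$j{\left(B,E \right)} = 2 i$ ($j{\left(B,E \right)} = \sqrt{1 - 5} = \sqrt{-4} = 2 i$)
$Z = - \frac{3}{2}$ ($Z = - \frac{3 \cdot 2}{4} = \left(- \frac{1}{4}\right) 6 = - \frac{3}{2} \approx -1.5$)
$N{\left(f \right)} = 2 i$
$86 K{\left(-1 \right)} + N{\left(Z \right)} = 86 \left(-5\right) + 2 i = -430 + 2 i$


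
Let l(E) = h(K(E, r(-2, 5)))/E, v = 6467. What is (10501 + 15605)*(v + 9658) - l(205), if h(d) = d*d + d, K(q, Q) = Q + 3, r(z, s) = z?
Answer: 86296646248/205 ≈ 4.2096e+8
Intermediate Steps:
K(q, Q) = 3 + Q
h(d) = d + d² (h(d) = d² + d = d + d²)
l(E) = 2/E (l(E) = ((3 - 2)*(1 + (3 - 2)))/E = (1*(1 + 1))/E = (1*2)/E = 2/E)
(10501 + 15605)*(v + 9658) - l(205) = (10501 + 15605)*(6467 + 9658) - 2/205 = 26106*16125 - 2/205 = 420959250 - 1*2/205 = 420959250 - 2/205 = 86296646248/205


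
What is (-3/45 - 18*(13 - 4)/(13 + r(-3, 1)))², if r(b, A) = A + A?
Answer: 26569/225 ≈ 118.08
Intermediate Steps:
r(b, A) = 2*A
(-3/45 - 18*(13 - 4)/(13 + r(-3, 1)))² = (-3/45 - 18*(13 - 4)/(13 + 2*1))² = (-3*1/45 - 18*9/(13 + 2))² = (-1/15 - 18/(15*(⅑)))² = (-1/15 - 18/5/3)² = (-1/15 - 18*⅗)² = (-1/15 - 54/5)² = (-163/15)² = 26569/225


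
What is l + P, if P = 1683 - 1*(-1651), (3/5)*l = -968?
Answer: 5162/3 ≈ 1720.7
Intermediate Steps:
l = -4840/3 (l = (5/3)*(-968) = -4840/3 ≈ -1613.3)
P = 3334 (P = 1683 + 1651 = 3334)
l + P = -4840/3 + 3334 = 5162/3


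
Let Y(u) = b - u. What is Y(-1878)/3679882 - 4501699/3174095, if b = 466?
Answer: -8279140520419/5840147528395 ≈ -1.4176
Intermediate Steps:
Y(u) = 466 - u
Y(-1878)/3679882 - 4501699/3174095 = (466 - 1*(-1878))/3679882 - 4501699/3174095 = (466 + 1878)*(1/3679882) - 4501699*1/3174095 = 2344*(1/3679882) - 4501699/3174095 = 1172/1839941 - 4501699/3174095 = -8279140520419/5840147528395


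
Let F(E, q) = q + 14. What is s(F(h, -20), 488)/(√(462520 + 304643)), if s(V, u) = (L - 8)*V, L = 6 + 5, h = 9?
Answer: -6*√767163/255721 ≈ -0.020551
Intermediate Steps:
L = 11
F(E, q) = 14 + q
s(V, u) = 3*V (s(V, u) = (11 - 8)*V = 3*V)
s(F(h, -20), 488)/(√(462520 + 304643)) = (3*(14 - 20))/(√(462520 + 304643)) = (3*(-6))/(√767163) = -6*√767163/255721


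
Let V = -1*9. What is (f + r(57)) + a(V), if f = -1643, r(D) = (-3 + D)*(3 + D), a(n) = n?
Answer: 1588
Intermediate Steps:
V = -9
(f + r(57)) + a(V) = (-1643 + (-9 + 57²)) - 9 = (-1643 + (-9 + 3249)) - 9 = (-1643 + 3240) - 9 = 1597 - 9 = 1588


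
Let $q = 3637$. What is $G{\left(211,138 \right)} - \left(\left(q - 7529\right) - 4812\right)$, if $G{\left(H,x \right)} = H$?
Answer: $8915$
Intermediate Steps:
$G{\left(211,138 \right)} - \left(\left(q - 7529\right) - 4812\right) = 211 - \left(\left(3637 - 7529\right) - 4812\right) = 211 - \left(-3892 - 4812\right) = 211 - -8704 = 211 + 8704 = 8915$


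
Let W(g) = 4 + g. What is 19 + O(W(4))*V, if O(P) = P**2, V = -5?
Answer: -301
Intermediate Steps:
19 + O(W(4))*V = 19 + (4 + 4)**2*(-5) = 19 + 8**2*(-5) = 19 + 64*(-5) = 19 - 320 = -301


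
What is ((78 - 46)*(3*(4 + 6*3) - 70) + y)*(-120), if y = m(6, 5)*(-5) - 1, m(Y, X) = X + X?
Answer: 21480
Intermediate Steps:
m(Y, X) = 2*X
y = -51 (y = (2*5)*(-5) - 1 = 10*(-5) - 1 = -50 - 1 = -51)
((78 - 46)*(3*(4 + 6*3) - 70) + y)*(-120) = ((78 - 46)*(3*(4 + 6*3) - 70) - 51)*(-120) = (32*(3*(4 + 18) - 70) - 51)*(-120) = (32*(3*22 - 70) - 51)*(-120) = (32*(66 - 70) - 51)*(-120) = (32*(-4) - 51)*(-120) = (-128 - 51)*(-120) = -179*(-120) = 21480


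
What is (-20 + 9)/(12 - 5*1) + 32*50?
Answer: 11189/7 ≈ 1598.4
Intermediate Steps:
(-20 + 9)/(12 - 5*1) + 32*50 = -11/(12 - 5) + 1600 = -11/7 + 1600 = 11189/7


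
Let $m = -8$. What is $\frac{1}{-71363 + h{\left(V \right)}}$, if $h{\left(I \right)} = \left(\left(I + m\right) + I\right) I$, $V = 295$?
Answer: $\frac{1}{100327} \approx 9.9674 \cdot 10^{-6}$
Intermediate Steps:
$h{\left(I \right)} = I \left(-8 + 2 I\right)$ ($h{\left(I \right)} = \left(\left(I - 8\right) + I\right) I = \left(\left(-8 + I\right) + I\right) I = \left(-8 + 2 I\right) I = I \left(-8 + 2 I\right)$)
$\frac{1}{-71363 + h{\left(V \right)}} = \frac{1}{-71363 + 2 \cdot 295 \left(-4 + 295\right)} = \frac{1}{-71363 + 2 \cdot 295 \cdot 291} = \frac{1}{-71363 + 171690} = \frac{1}{100327}$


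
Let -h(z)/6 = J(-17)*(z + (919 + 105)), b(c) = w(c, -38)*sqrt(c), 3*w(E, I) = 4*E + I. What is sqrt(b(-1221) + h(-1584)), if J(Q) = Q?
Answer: sqrt(-514080 - 14766*I*sqrt(1221))/3 ≈ 109.11 - 262.72*I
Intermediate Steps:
w(E, I) = I/3 + 4*E/3 (w(E, I) = (4*E + I)/3 = (I + 4*E)/3 = I/3 + 4*E/3)
b(c) = sqrt(c)*(-38/3 + 4*c/3) (b(c) = ((1/3)*(-38) + 4*c/3)*sqrt(c) = (-38/3 + 4*c/3)*sqrt(c) = sqrt(c)*(-38/3 + 4*c/3))
h(z) = 104448 + 102*z (h(z) = -(-102)*(z + (919 + 105)) = -(-102)*(z + 1024) = -(-102)*(1024 + z) = -6*(-17408 - 17*z) = 104448 + 102*z)
sqrt(b(-1221) + h(-1584)) = sqrt(2*sqrt(-1221)*(-19 + 2*(-1221))/3 + (104448 + 102*(-1584))) = sqrt(2*(I*sqrt(1221))*(-19 - 2442)/3 + (104448 - 161568)) = sqrt((2/3)*(I*sqrt(1221))*(-2461) - 57120) = sqrt(-4922*I*sqrt(1221)/3 - 57120) = sqrt(-57120 - 4922*I*sqrt(1221)/3)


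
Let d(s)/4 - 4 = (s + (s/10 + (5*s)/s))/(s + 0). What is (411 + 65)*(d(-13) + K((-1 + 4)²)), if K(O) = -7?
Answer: 366996/65 ≈ 5646.1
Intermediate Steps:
d(s) = 16 + 4*(5 + 11*s/10)/s (d(s) = 16 + 4*((s + (s/10 + (5*s)/s))/(s + 0)) = 16 + 4*((s + (s*(⅒) + 5))/s) = 16 + 4*((s + (s/10 + 5))/s) = 16 + 4*((s + (5 + s/10))/s) = 16 + 4*((5 + 11*s/10)/s) = 16 + 4*(5 + 11*s/10)/s)
(411 + 65)*(d(-13) + K((-1 + 4)²)) = (411 + 65)*((102/5 + 20/(-13)) - 7) = 476*((102/5 + 20*(-1/13)) - 7) = 476*((102/5 - 20/13) - 7) = 476*(1226/65 - 7) = 476*(771/65) = 366996/65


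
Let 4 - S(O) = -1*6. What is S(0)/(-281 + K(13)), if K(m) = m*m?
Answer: -5/56 ≈ -0.089286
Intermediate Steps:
K(m) = m²
S(O) = 10 (S(O) = 4 - (-1)*6 = 4 - 1*(-6) = 4 + 6 = 10)
S(0)/(-281 + K(13)) = 10/(-281 + 13²) = 10/(-281 + 169) = 10/(-112) = -1/112*10 = -5/56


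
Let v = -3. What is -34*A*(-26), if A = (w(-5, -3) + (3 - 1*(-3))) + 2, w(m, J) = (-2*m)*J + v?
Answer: -22100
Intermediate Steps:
w(m, J) = -3 - 2*J*m (w(m, J) = (-2*m)*J - 3 = -2*J*m - 3 = -3 - 2*J*m)
A = -25 (A = ((-3 - 2*(-3)*(-5)) + (3 - 1*(-3))) + 2 = ((-3 - 30) + (3 + 3)) + 2 = (-33 + 6) + 2 = -27 + 2 = -25)
-34*A*(-26) = -34*(-25)*(-26) = 850*(-26) = -22100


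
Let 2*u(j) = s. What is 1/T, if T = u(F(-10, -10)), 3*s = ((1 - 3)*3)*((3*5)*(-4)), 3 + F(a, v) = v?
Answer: 1/60 ≈ 0.016667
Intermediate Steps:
F(a, v) = -3 + v
s = 120 (s = (((1 - 3)*3)*((3*5)*(-4)))/3 = ((-2*3)*(15*(-4)))/3 = (-6*(-60))/3 = (⅓)*360 = 120)
u(j) = 60 (u(j) = (½)*120 = 60)
T = 60
1/T = 1/60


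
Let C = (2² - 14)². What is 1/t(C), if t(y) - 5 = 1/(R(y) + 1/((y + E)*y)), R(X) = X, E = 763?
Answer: 8630001/43236305 ≈ 0.19960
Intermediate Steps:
C = 100 (C = (4 - 14)² = (-10)² = 100)
t(y) = 5 + 1/(y + 1/(y*(763 + y))) (t(y) = 5 + 1/(y + 1/((y + 763)*y)) = 5 + 1/(y + 1/((763 + y)*y)) = 5 + 1/(y + 1/(y*(763 + y))))
1/t(C) = 1/((5 + 5*100³ + 763*100 + 3816*100²)/(1 + 100³ + 763*100²)) = 1/((5 + 5*1000000 + 76300 + 3816*10000)/(1 + 1000000 + 763*10000)) = 1/((5 + 5000000 + 76300 + 38160000)/(1 + 1000000 + 7630000)) = 1/(43236305/8630001) = 8630001/43236305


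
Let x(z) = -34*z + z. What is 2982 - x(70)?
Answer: 5292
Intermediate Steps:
x(z) = -33*z
2982 - x(70) = 2982 - (-33)*70 = 2982 - 1*(-2310) = 2982 + 2310 = 5292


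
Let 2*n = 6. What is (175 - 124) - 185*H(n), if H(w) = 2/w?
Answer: -217/3 ≈ -72.333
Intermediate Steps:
n = 3 (n = (1/2)*6 = 3)
(175 - 124) - 185*H(n) = (175 - 124) - 370/3 = 51 - 370/3 = -217/3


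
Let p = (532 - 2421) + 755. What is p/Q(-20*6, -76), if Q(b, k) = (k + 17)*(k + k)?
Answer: -567/4484 ≈ -0.12645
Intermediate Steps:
Q(b, k) = 2*k*(17 + k) (Q(b, k) = (17 + k)*(2*k) = 2*k*(17 + k))
p = -1134 (p = -1889 + 755 = -1134)
p/Q(-20*6, -76) = -1134*(-1/(152*(17 - 76))) = -1134/(2*(-76)*(-59)) = -1134/8968 = -1134*1/8968 = -567/4484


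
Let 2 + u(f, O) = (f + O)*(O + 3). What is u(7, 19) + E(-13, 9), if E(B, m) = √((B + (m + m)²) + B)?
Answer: 570 + √298 ≈ 587.26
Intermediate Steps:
u(f, O) = -2 + (3 + O)*(O + f) (u(f, O) = -2 + (f + O)*(O + 3) = -2 + (O + f)*(3 + O) = -2 + (3 + O)*(O + f))
E(B, m) = √(2*B + 4*m²) (E(B, m) = √((B + (2*m)²) + B) = √((B + 4*m²) + B) = √(2*B + 4*m²))
u(7, 19) + E(-13, 9) = (-2 + 19² + 3*19 + 3*7 + 19*7) + √(2*(-13) + 4*9²) = (-2 + 361 + 57 + 21 + 133) + √(-26 + 4*81) = 570 + √(-26 + 324) = 570 + √298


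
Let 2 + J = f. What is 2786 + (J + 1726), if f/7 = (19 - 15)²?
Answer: 4622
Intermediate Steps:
f = 112 (f = 7*(19 - 15)² = 7*4² = 7*16 = 112)
J = 110 (J = -2 + 112 = 110)
2786 + (J + 1726) = 2786 + (110 + 1726) = 2786 + 1836 = 4622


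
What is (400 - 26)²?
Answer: 139876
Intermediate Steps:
(400 - 26)² = 374² = 139876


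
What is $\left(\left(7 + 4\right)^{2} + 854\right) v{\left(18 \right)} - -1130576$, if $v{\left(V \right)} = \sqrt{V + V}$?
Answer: $1136426$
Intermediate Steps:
$v{\left(V \right)} = \sqrt{2} \sqrt{V}$ ($v{\left(V \right)} = \sqrt{2 V} = \sqrt{2} \sqrt{V}$)
$\left(\left(7 + 4\right)^{2} + 854\right) v{\left(18 \right)} - -1130576 = \left(\left(7 + 4\right)^{2} + 854\right) \sqrt{2} \sqrt{18} - -1130576 = \left(11^{2} + 854\right) \sqrt{2} \cdot 3 \sqrt{2} + 1130576 = \left(121 + 854\right) 6 + 1130576 = 975 \cdot 6 + 1130576 = 5850 + 1130576 = 1136426$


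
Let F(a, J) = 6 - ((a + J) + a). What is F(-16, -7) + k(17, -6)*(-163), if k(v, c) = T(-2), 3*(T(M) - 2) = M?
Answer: -517/3 ≈ -172.33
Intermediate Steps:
T(M) = 2 + M/3
k(v, c) = 4/3 (k(v, c) = 2 + (⅓)*(-2) = 2 - ⅔ = 4/3)
F(a, J) = 6 - J - 2*a (F(a, J) = 6 - ((J + a) + a) = 6 - (J + 2*a) = 6 + (-J - 2*a) = 6 - J - 2*a)
F(-16, -7) + k(17, -6)*(-163) = (6 - 1*(-7) - 2*(-16)) + (4/3)*(-163) = (6 + 7 + 32) - 652/3 = 45 - 652/3 = -517/3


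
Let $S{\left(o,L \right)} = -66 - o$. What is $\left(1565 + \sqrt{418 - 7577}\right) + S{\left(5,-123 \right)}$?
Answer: $1494 + i \sqrt{7159} \approx 1494.0 + 84.611 i$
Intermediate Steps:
$\left(1565 + \sqrt{418 - 7577}\right) + S{\left(5,-123 \right)} = \left(1565 + \sqrt{418 - 7577}\right) - 71 = \left(1565 + \sqrt{-7159}\right) - 71 = \left(1565 + i \sqrt{7159}\right) - 71 = 1494 + i \sqrt{7159}$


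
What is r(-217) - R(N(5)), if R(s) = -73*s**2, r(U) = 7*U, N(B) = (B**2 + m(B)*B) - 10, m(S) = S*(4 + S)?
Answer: 4203281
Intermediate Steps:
N(B) = -10 + B**2 + B**2*(4 + B) (N(B) = (B**2 + (B*(4 + B))*B) - 10 = (B**2 + B**2*(4 + B)) - 10 = -10 + B**2 + B**2*(4 + B))
r(-217) - R(N(5)) = 7*(-217) - (-73)*(-10 + 5**3 + 5*5**2)**2 = -1519 - (-73)*(-10 + 125 + 5*25)**2 = -1519 - (-73)*(-10 + 125 + 125)**2 = -1519 - (-73)*240**2 = -1519 - (-73)*57600 = -1519 - 1*(-4204800) = -1519 + 4204800 = 4203281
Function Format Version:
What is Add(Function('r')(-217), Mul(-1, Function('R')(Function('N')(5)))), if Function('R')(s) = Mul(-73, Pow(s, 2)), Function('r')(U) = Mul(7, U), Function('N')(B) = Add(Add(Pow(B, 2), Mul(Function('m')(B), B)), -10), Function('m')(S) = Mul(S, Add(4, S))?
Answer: 4203281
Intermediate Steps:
Function('N')(B) = Add(-10, Pow(B, 2), Mul(Pow(B, 2), Add(4, B))) (Function('N')(B) = Add(Add(Pow(B, 2), Mul(Mul(B, Add(4, B)), B)), -10) = Add(Add(Pow(B, 2), Mul(Pow(B, 2), Add(4, B))), -10) = Add(-10, Pow(B, 2), Mul(Pow(B, 2), Add(4, B))))
Add(Function('r')(-217), Mul(-1, Function('R')(Function('N')(5)))) = Add(Mul(7, -217), Mul(-1, Mul(-73, Pow(Add(-10, Pow(5, 3), Mul(5, Pow(5, 2))), 2)))) = Add(-1519, Mul(-1, Mul(-73, Pow(Add(-10, 125, Mul(5, 25)), 2)))) = Add(-1519, Mul(-1, Mul(-73, Pow(Add(-10, 125, 125), 2)))) = Add(-1519, Mul(-1, Mul(-73, Pow(240, 2)))) = Add(-1519, Mul(-1, Mul(-73, 57600))) = Add(-1519, Mul(-1, -4204800)) = Add(-1519, 4204800) = 4203281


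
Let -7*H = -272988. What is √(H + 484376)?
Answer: 2*√6411335/7 ≈ 723.45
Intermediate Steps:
H = 272988/7 (H = -⅐*(-272988) = 272988/7 ≈ 38998.)
√(H + 484376) = √(272988/7 + 484376) = √(3663620/7) = 2*√6411335/7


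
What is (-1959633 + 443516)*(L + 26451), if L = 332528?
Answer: -544254164543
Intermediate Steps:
(-1959633 + 443516)*(L + 26451) = (-1959633 + 443516)*(332528 + 26451) = -1516117*358979 = -544254164543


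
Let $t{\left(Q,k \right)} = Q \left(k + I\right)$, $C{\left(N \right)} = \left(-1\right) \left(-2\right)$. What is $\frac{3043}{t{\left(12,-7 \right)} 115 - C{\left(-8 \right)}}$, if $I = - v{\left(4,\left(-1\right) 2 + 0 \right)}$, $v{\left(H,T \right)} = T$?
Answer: $- \frac{179}{406} \approx -0.44089$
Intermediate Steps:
$C{\left(N \right)} = 2$
$I = 2$ ($I = - (\left(-1\right) 2 + 0) = - (-2 + 0) = \left(-1\right) \left(-2\right) = 2$)
$t{\left(Q,k \right)} = Q \left(2 + k\right)$ ($t{\left(Q,k \right)} = Q \left(k + 2\right) = Q \left(2 + k\right)$)
$\frac{3043}{t{\left(12,-7 \right)} 115 - C{\left(-8 \right)}} = \frac{3043}{12 \left(2 - 7\right) 115 - 2} = \frac{3043}{12 \left(-5\right) 115 - 2} = \frac{3043}{\left(-60\right) 115 - 2} = \frac{3043}{-6900 - 2} = \frac{3043}{-6902} = 3043 \left(- \frac{1}{6902}\right) = - \frac{179}{406}$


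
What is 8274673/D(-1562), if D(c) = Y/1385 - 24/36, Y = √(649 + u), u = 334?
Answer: -95236107692550/7664053 - 103143798945*√983/7664053 ≈ -1.2848e+7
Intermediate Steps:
Y = √983 (Y = √(649 + 334) = √983 ≈ 31.353)
D(c) = -⅔ + √983/1385 (D(c) = √983/1385 - 24/36 = √983*(1/1385) - 24*1/36 = √983/1385 - ⅔ = -⅔ + √983/1385)
8274673/D(-1562) = 8274673/(-⅔ + √983/1385)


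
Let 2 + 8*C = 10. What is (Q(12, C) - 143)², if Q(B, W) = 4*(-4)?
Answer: 25281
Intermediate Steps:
C = 1 (C = -¼ + (⅛)*10 = -¼ + 5/4 = 1)
Q(B, W) = -16
(Q(12, C) - 143)² = (-16 - 143)² = (-159)² = 25281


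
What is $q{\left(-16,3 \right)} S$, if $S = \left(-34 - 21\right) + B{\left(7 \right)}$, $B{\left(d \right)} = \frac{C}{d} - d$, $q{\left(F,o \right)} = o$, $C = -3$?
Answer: $- \frac{1311}{7} \approx -187.29$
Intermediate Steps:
$B{\left(d \right)} = - d - \frac{3}{d}$ ($B{\left(d \right)} = - \frac{3}{d} - d = - d - \frac{3}{d}$)
$S = - \frac{437}{7}$ ($S = \left(-34 - 21\right) - \left(7 + \frac{3}{7}\right) = -55 - \frac{52}{7} = - \frac{437}{7} \approx -62.429$)
$q{\left(-16,3 \right)} S = 3 \left(- \frac{437}{7}\right) = - \frac{1311}{7}$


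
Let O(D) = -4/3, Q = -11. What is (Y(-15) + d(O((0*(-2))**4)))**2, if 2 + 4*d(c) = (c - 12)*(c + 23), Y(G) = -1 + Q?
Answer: 2325625/324 ≈ 7177.9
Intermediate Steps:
Y(G) = -12 (Y(G) = -1 - 11 = -12)
O(D) = -4/3 (O(D) = -4*1/3 = -4/3)
d(c) = -1/2 + (-12 + c)*(23 + c)/4 (d(c) = -1/2 + ((c - 12)*(c + 23))/4 = -1/2 + ((-12 + c)*(23 + c))/4 = -1/2 + (-12 + c)*(23 + c)/4)
(Y(-15) + d(O((0*(-2))**4)))**2 = (-12 + (-139/2 + (-4/3)**2/4 + (11/4)*(-4/3)))**2 = (-12 + (-139/2 + (1/4)*(16/9) - 11/3))**2 = (-12 + (-139/2 + 4/9 - 11/3))**2 = (-12 - 1309/18)**2 = (-1525/18)**2 = 2325625/324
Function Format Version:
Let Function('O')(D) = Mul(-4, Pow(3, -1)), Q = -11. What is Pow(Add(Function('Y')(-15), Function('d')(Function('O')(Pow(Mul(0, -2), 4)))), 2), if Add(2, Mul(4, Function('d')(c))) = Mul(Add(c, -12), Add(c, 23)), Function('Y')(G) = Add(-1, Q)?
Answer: Rational(2325625, 324) ≈ 7177.9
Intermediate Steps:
Function('Y')(G) = -12 (Function('Y')(G) = Add(-1, -11) = -12)
Function('O')(D) = Rational(-4, 3) (Function('O')(D) = Mul(-4, Rational(1, 3)) = Rational(-4, 3))
Function('d')(c) = Add(Rational(-1, 2), Mul(Rational(1, 4), Add(-12, c), Add(23, c))) (Function('d')(c) = Add(Rational(-1, 2), Mul(Rational(1, 4), Mul(Add(c, -12), Add(c, 23)))) = Add(Rational(-1, 2), Mul(Rational(1, 4), Mul(Add(-12, c), Add(23, c)))) = Add(Rational(-1, 2), Mul(Rational(1, 4), Add(-12, c), Add(23, c))))
Pow(Add(Function('Y')(-15), Function('d')(Function('O')(Pow(Mul(0, -2), 4)))), 2) = Pow(Add(-12, Add(Rational(-139, 2), Mul(Rational(1, 4), Pow(Rational(-4, 3), 2)), Mul(Rational(11, 4), Rational(-4, 3)))), 2) = Pow(Add(-12, Add(Rational(-139, 2), Mul(Rational(1, 4), Rational(16, 9)), Rational(-11, 3))), 2) = Pow(Add(-12, Add(Rational(-139, 2), Rational(4, 9), Rational(-11, 3))), 2) = Pow(Add(-12, Rational(-1309, 18)), 2) = Pow(Rational(-1525, 18), 2) = Rational(2325625, 324)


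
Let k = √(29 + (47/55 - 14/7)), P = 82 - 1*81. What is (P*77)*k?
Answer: 14*√21065/5 ≈ 406.39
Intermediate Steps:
P = 1 (P = 82 - 81 = 1)
k = 2*√21065/55 (k = √(29 + (47*(1/55) - 14*⅐)) = √(29 + (47/55 - 2)) = √(29 - 63/55) = √(1532/55) = 2*√21065/55 ≈ 5.2777)
(P*77)*k = (1*77)*(2*√21065/55) = 77*(2*√21065/55) = 14*√21065/5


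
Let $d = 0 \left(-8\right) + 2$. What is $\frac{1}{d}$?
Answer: $\frac{1}{2} \approx 0.5$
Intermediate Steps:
$d = 2$ ($d = 0 + 2 = 2$)
$\frac{1}{d} = \frac{1}{2}$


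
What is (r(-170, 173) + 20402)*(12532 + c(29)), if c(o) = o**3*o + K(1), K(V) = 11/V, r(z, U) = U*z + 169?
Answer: -6362524336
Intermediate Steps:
r(z, U) = 169 + U*z
c(o) = 11 + o**4 (c(o) = o**3*o + 11/1 = o**4 + 11*1 = o**4 + 11 = 11 + o**4)
(r(-170, 173) + 20402)*(12532 + c(29)) = ((169 + 173*(-170)) + 20402)*(12532 + (11 + 29**4)) = ((169 - 29410) + 20402)*(12532 + (11 + 707281)) = (-29241 + 20402)*(12532 + 707292) = -8839*719824 = -6362524336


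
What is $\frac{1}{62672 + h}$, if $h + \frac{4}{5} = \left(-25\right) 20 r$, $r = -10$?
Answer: $\frac{5}{338356} \approx 1.4777 \cdot 10^{-5}$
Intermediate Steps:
$h = \frac{24996}{5}$ ($h = - \frac{4}{5} + \left(-25\right) 20 \left(-10\right) = - \frac{4}{5} - -5000 = - \frac{4}{5} + 5000 = \frac{24996}{5} \approx 4999.2$)
$\frac{1}{62672 + h} = \frac{1}{62672 + \frac{24996}{5}} = \frac{1}{\frac{338356}{5}} = \frac{5}{338356}$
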